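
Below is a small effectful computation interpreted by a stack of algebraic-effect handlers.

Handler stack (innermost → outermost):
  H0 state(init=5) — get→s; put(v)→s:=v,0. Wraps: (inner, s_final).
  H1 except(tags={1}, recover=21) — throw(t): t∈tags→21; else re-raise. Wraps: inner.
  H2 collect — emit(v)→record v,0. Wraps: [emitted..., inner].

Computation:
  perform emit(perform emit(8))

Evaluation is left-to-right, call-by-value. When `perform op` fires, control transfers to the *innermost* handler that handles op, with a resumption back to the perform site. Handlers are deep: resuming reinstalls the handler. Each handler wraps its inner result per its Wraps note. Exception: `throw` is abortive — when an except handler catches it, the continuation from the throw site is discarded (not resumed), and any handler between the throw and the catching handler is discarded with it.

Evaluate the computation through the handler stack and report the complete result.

Answer: [8, 0, (0, 5)]

Step-by-step:
emit(8) @ H2 ⇒ out+=8
emit(0) @ H2 ⇒ out+=0
H0 returns (0, 5)
H1 returns (0, 5)
H2 returns [8, 0, (0, 5)]
= [8, 0, (0, 5)]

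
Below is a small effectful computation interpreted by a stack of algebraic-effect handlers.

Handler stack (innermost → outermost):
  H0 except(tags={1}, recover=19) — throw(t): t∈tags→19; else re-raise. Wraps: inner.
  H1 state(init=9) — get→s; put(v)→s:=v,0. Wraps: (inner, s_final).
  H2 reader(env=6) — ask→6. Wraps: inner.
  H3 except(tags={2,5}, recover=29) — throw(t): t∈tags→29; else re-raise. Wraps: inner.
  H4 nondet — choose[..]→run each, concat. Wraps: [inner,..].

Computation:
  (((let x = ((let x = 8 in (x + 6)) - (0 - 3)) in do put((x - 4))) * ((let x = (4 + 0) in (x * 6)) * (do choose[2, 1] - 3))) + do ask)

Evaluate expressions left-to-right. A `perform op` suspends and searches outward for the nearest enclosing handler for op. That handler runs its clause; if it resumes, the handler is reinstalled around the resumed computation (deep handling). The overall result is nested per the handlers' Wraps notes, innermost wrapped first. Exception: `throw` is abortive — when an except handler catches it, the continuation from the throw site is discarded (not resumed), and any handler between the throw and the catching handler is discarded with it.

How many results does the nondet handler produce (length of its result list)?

Answer: 2

Evaluation trace:
put(13) @ H1 ⇒ s:=13
choose[2, 1] @ H4
  branch[0] choose=2:
    ask @ H2 ⇒ 6
    H0 returns 6
    H1 returns (6, 13)
    H2 returns (6, 13)
    H3 returns (6, 13)
    H4 returns [(6, 13)]
  branch[1] choose=1:
    ask @ H2 ⇒ 6
    H0 returns 6
    H1 returns (6, 13)
    H2 returns (6, 13)
    H3 returns (6, 13)
    H4 returns [(6, 13)]
= [(6, 13), (6, 13)]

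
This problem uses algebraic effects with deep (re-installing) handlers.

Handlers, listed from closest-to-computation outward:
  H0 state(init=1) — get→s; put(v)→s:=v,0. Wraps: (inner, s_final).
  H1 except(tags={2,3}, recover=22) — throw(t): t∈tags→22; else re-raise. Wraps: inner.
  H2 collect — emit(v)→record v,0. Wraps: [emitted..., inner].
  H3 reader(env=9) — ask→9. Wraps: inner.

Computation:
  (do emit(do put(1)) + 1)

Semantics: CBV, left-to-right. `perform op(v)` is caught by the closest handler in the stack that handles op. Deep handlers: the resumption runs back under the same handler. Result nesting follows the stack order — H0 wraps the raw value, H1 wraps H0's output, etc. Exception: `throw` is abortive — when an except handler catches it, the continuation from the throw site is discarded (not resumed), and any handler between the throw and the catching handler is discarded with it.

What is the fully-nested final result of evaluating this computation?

Answer: [0, (1, 1)]

Step-by-step:
put(1) @ H0 ⇒ s:=1
emit(0) @ H2 ⇒ out+=0
H0 returns (1, 1)
H1 returns (1, 1)
H2 returns [0, (1, 1)]
H3 returns [0, (1, 1)]
= [0, (1, 1)]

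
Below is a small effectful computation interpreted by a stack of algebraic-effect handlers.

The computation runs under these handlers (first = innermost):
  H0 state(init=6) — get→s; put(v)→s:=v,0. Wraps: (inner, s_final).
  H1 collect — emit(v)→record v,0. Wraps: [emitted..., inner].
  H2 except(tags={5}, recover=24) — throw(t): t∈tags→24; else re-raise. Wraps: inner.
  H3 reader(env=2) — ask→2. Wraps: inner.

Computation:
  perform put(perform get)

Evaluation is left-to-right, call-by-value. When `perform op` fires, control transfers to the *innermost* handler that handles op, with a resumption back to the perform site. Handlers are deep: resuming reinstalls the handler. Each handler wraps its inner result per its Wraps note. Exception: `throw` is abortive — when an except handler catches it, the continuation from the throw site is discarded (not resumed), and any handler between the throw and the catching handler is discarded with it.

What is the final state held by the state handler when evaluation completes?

Step-by-step:
get @ H0 ⇒ 6
put(6) @ H0 ⇒ s:=6
H0 returns (0, 6)
H1 returns [(0, 6)]
H2 returns [(0, 6)]
H3 returns [(0, 6)]
= [(0, 6)]

Answer: 6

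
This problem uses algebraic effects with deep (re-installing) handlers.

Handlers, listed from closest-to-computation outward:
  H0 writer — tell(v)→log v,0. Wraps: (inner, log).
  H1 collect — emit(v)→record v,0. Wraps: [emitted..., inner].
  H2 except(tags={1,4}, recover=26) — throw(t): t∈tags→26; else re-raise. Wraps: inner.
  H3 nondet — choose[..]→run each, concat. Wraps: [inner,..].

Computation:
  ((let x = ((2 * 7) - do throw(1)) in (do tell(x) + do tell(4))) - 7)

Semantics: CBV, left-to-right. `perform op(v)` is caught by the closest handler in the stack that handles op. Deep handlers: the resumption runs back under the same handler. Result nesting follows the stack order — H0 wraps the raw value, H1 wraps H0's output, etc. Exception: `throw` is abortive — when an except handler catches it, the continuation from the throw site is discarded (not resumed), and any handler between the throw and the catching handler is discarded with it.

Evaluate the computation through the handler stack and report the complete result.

Step-by-step:
throw(1) @ H2 caught ⇒ 26
H3 returns [26]
= [26]

Answer: [26]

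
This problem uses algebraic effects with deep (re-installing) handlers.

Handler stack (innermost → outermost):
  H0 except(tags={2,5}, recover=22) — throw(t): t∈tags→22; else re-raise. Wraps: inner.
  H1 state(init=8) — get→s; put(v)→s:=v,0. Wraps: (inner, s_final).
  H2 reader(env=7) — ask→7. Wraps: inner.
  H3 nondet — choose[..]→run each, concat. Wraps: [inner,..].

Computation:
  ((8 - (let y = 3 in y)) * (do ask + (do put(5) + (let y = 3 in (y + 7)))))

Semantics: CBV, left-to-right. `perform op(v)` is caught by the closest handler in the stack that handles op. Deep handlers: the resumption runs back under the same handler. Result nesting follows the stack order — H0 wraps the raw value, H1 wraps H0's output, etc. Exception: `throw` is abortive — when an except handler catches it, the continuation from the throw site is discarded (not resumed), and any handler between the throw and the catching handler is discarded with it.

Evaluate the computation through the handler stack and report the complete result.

Answer: [(85, 5)]

Working:
ask @ H2 ⇒ 7
put(5) @ H1 ⇒ s:=5
H0 returns 85
H1 returns (85, 5)
H2 returns (85, 5)
H3 returns [(85, 5)]
= [(85, 5)]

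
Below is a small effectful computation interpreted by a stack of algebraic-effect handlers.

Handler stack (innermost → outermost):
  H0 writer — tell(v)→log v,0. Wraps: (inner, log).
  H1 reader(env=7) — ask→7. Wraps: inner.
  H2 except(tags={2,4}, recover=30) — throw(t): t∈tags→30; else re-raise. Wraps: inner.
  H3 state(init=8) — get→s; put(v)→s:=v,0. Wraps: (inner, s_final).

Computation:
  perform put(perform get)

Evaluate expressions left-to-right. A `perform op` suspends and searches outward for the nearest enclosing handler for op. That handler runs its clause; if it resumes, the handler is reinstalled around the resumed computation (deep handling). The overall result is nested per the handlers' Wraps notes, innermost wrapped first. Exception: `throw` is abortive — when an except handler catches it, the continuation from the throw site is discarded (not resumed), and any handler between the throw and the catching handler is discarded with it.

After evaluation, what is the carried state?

Answer: 8

Evaluation trace:
get @ H3 ⇒ 8
put(8) @ H3 ⇒ s:=8
H0 returns (0, ())
H1 returns (0, ())
H2 returns (0, ())
H3 returns ((0, ()), 8)
= ((0, ()), 8)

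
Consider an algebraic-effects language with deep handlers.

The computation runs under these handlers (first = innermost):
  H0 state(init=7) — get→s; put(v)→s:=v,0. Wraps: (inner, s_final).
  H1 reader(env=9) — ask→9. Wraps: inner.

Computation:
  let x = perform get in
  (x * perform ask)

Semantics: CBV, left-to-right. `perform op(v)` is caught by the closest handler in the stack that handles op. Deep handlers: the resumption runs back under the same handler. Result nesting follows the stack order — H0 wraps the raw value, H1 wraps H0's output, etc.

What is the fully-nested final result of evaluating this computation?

Answer: (63, 7)

Evaluation trace:
get @ H0 ⇒ 7
ask @ H1 ⇒ 9
H0 returns (63, 7)
H1 returns (63, 7)
= (63, 7)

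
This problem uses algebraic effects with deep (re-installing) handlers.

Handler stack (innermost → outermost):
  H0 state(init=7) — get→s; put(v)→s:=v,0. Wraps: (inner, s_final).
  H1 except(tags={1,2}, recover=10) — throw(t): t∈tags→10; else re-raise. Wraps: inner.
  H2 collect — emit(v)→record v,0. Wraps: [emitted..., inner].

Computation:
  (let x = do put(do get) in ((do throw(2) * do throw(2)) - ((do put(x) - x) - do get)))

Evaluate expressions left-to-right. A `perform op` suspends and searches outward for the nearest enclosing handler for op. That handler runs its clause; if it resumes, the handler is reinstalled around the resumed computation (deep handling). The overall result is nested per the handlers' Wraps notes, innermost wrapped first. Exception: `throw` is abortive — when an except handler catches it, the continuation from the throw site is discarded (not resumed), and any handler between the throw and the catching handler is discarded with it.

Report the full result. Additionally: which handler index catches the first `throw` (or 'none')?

Answer: [10] ; first throw caught by: H1

Step-by-step:
get @ H0 ⇒ 7
put(7) @ H0 ⇒ s:=7
throw(2) @ H1 caught ⇒ 10
H2 returns [10]
= [10]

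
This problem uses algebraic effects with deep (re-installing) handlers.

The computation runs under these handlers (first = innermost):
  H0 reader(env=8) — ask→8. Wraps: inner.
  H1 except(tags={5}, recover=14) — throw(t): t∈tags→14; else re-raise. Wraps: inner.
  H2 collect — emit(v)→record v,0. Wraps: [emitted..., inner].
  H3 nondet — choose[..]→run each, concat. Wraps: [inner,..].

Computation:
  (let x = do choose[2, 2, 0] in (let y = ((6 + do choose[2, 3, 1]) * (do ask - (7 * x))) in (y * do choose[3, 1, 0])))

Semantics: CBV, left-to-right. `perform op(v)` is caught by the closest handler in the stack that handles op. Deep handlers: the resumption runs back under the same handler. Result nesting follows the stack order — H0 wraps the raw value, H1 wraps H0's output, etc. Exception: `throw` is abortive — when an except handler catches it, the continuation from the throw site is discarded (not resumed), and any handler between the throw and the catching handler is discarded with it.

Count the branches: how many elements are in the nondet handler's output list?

Evaluation trace:
choose[2, 2, 0] @ H3
  branch[0] choose=2:
    choose[2, 3, 1] @ H3
      branch[0] choose=2:
        ask @ H0 ⇒ 8
        choose[3, 1, 0] @ H3
          branch[0] choose=3:
            H0 returns -144
            H1 returns -144
            H2 returns [-144]
            H3 returns [[-144]]
          branch[1] choose=1:
            H0 returns -48
            H1 returns -48
            H2 returns [-48]
            H3 returns [[-48]]
          branch[2] choose=0:
            H0 returns 0
            H1 returns 0
            H2 returns [0]
            H3 returns [[0]]
      branch[1] choose=3:
        ask @ H0 ⇒ 8
        choose[3, 1, 0] @ H3
          branch[0] choose=3:
            H0 returns -162
            H1 returns -162
            H2 returns [-162]
            H3 returns [[-162]]
          branch[1] choose=1:
            H0 returns -54
            H1 returns -54
            H2 returns [-54]
            H3 returns [[-54]]
          branch[2] choose=0:
            H0 returns 0
            H1 returns 0
            H2 returns [0]
            H3 returns [[0]]
      branch[2] choose=1:
        ask @ H0 ⇒ 8
        choose[3, 1, 0] @ H3
          branch[0] choose=3:
            H0 returns -126
            H1 returns -126
            H2 returns [-126]
            H3 returns [[-126]]
          branch[1] choose=1:
            H0 returns -42
            H1 returns -42
            H2 returns [-42]
            H3 returns [[-42]]
          branch[2] choose=0:
            H0 returns 0
            H1 returns 0
            H2 returns [0]
            H3 returns [[0]]
  branch[1] choose=2:
    choose[2, 3, 1] @ H3
      branch[0] choose=2:
        ask @ H0 ⇒ 8
        choose[3, 1, 0] @ H3
          branch[0] choose=3:
            H0 returns -144
            H1 returns -144
            H2 returns [-144]
            H3 returns [[-144]]
          branch[1] choose=1:
            H0 returns -48
            H1 returns -48
            H2 returns [-48]
            H3 returns [[-48]]
          branch[2] choose=0:
            H0 returns 0
            H1 returns 0
            H2 returns [0]
            H3 returns [[0]]
      branch[1] choose=3:
        ask @ H0 ⇒ 8
        choose[3, 1, 0] @ H3
          branch[0] choose=3:
            H0 returns -162
            H1 returns -162
            H2 returns [-162]
            H3 returns [[-162]]
          branch[1] choose=1:
            H0 returns -54
            H1 returns -54
            H2 returns [-54]
            H3 returns [[-54]]
          branch[2] choose=0:
            H0 returns 0
            H1 returns 0
            H2 returns [0]
            H3 returns [[0]]
      branch[2] choose=1:
        ask @ H0 ⇒ 8
        choose[3, 1, 0] @ H3
          branch[0] choose=3:
            H0 returns -126
            H1 returns -126
            H2 returns [-126]
            H3 returns [[-126]]
          branch[1] choose=1:
            H0 returns -42
            H1 returns -42
            H2 returns [-42]
            H3 returns [[-42]]
          branch[2] choose=0:
            H0 returns 0
            H1 returns 0
            H2 returns [0]
            H3 returns [[0]]
  branch[2] choose=0:
    choose[2, 3, 1] @ H3
      branch[0] choose=2:
        ask @ H0 ⇒ 8
        choose[3, 1, 0] @ H3
          branch[0] choose=3:
            H0 returns 192
            H1 returns 192
            H2 returns [192]
            H3 returns [[192]]
          branch[1] choose=1:
            H0 returns 64
            H1 returns 64
            H2 returns [64]
            H3 returns [[64]]
          branch[2] choose=0:
            H0 returns 0
            H1 returns 0
            H2 returns [0]
            H3 returns [[0]]
      branch[1] choose=3:
        ask @ H0 ⇒ 8
        choose[3, 1, 0] @ H3
          branch[0] choose=3:
            H0 returns 216
            H1 returns 216
            H2 returns [216]
            H3 returns [[216]]
          branch[1] choose=1:
            H0 returns 72
            H1 returns 72
            H2 returns [72]
            H3 returns [[72]]
          branch[2] choose=0:
            H0 returns 0
            H1 returns 0
            H2 returns [0]
            H3 returns [[0]]
      branch[2] choose=1:
        ask @ H0 ⇒ 8
        choose[3, 1, 0] @ H3
          branch[0] choose=3:
            H0 returns 168
            H1 returns 168
            H2 returns [168]
            H3 returns [[168]]
          branch[1] choose=1:
            H0 returns 56
            H1 returns 56
            H2 returns [56]
            H3 returns [[56]]
          branch[2] choose=0:
            H0 returns 0
            H1 returns 0
            H2 returns [0]
            H3 returns [[0]]
= [[-144], [-48], [0], [-162], [-54], [0], [-126], [-42], [0], [-144], [-48], [0], [-162], [-54], [0], [-126], [-42], [0], [192], [64], [0], [216], [72], [0], [168], [56], [0]]

Answer: 27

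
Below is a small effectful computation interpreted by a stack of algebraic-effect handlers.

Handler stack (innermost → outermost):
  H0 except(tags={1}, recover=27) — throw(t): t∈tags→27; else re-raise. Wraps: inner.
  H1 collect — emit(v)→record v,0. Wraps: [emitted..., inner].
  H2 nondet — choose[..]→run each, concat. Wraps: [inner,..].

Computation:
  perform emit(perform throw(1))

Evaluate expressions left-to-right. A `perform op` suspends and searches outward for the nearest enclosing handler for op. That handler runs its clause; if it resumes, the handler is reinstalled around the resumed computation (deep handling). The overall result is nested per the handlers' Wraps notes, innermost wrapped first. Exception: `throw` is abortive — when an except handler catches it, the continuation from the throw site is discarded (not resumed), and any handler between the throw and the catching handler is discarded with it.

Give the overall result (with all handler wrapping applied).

Working:
throw(1) @ H0 caught ⇒ 27
H1 returns [27]
H2 returns [[27]]
= [[27]]

Answer: [[27]]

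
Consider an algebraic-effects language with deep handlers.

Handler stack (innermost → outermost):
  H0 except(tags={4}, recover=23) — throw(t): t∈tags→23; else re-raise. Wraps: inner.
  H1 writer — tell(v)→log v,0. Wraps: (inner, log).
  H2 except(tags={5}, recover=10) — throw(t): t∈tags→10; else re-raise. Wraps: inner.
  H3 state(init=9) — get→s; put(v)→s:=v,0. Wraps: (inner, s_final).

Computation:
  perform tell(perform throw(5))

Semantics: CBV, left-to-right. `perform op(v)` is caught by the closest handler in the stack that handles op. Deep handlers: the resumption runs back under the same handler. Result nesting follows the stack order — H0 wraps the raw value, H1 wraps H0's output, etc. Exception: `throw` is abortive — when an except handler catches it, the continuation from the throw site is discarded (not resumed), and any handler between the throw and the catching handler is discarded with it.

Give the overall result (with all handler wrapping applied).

Answer: (10, 9)

Step-by-step:
throw(5) @ H0 re-raised
throw(5) @ H2 caught ⇒ 10
H3 returns (10, 9)
= (10, 9)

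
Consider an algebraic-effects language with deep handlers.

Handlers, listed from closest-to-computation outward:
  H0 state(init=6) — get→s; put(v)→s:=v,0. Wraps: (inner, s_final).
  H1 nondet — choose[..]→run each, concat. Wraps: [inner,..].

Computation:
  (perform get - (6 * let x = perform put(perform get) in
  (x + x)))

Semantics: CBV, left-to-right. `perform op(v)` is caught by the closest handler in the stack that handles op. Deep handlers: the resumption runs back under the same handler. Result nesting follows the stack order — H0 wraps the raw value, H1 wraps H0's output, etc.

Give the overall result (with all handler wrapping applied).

Step-by-step:
get @ H0 ⇒ 6
get @ H0 ⇒ 6
put(6) @ H0 ⇒ s:=6
H0 returns (6, 6)
H1 returns [(6, 6)]
= [(6, 6)]

Answer: [(6, 6)]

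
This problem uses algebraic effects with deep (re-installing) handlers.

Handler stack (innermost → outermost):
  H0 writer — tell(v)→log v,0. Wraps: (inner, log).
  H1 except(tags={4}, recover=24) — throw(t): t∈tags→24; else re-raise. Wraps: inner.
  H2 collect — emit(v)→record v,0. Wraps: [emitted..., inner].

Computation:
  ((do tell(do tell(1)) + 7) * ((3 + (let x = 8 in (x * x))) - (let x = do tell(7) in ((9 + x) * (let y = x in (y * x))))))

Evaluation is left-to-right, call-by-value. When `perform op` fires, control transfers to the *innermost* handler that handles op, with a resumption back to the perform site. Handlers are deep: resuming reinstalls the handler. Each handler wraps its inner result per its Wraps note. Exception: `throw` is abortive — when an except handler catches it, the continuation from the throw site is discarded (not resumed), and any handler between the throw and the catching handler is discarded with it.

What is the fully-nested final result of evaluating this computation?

Evaluation trace:
tell(1) @ H0 ⇒ log+=1
tell(0) @ H0 ⇒ log+=0
tell(7) @ H0 ⇒ log+=7
H0 returns (469, (1, 0, 7))
H1 returns (469, (1, 0, 7))
H2 returns [(469, (1, 0, 7))]
= [(469, (1, 0, 7))]

Answer: [(469, (1, 0, 7))]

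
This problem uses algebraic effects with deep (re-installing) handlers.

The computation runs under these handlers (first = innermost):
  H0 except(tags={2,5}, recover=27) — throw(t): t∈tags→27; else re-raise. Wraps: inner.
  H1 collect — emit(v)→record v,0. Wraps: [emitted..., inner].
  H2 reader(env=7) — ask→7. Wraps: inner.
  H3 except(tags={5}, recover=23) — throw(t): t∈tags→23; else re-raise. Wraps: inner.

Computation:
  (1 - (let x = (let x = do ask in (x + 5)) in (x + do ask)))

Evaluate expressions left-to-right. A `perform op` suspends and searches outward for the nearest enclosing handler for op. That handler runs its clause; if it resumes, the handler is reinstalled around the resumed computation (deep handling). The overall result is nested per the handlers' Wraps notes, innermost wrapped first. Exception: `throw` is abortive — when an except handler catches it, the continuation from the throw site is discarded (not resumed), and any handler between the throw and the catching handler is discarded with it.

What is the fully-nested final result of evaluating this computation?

Working:
ask @ H2 ⇒ 7
ask @ H2 ⇒ 7
H0 returns -18
H1 returns [-18]
H2 returns [-18]
H3 returns [-18]
= [-18]

Answer: [-18]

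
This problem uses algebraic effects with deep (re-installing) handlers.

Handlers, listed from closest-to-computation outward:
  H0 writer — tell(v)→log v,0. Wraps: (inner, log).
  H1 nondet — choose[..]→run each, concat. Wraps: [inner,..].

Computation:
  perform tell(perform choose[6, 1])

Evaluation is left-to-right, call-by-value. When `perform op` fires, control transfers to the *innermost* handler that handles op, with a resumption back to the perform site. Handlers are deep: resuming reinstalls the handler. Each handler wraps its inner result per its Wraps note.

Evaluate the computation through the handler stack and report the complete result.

Step-by-step:
choose[6, 1] @ H1
  branch[0] choose=6:
    tell(6) @ H0 ⇒ log+=6
    H0 returns (0, (6))
    H1 returns [(0, (6))]
  branch[1] choose=1:
    tell(1) @ H0 ⇒ log+=1
    H0 returns (0, (1))
    H1 returns [(0, (1))]
= [(0, (6)), (0, (1))]

Answer: [(0, (6)), (0, (1))]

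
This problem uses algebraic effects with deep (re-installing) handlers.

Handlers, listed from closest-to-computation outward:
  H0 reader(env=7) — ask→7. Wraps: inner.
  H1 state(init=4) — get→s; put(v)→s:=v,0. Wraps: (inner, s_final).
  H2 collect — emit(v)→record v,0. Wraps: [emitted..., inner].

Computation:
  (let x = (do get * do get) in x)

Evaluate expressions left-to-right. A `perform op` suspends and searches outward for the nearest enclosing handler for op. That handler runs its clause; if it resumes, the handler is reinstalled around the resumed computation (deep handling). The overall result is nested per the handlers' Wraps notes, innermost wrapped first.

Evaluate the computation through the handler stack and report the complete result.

Answer: [(16, 4)]

Step-by-step:
get @ H1 ⇒ 4
get @ H1 ⇒ 4
H0 returns 16
H1 returns (16, 4)
H2 returns [(16, 4)]
= [(16, 4)]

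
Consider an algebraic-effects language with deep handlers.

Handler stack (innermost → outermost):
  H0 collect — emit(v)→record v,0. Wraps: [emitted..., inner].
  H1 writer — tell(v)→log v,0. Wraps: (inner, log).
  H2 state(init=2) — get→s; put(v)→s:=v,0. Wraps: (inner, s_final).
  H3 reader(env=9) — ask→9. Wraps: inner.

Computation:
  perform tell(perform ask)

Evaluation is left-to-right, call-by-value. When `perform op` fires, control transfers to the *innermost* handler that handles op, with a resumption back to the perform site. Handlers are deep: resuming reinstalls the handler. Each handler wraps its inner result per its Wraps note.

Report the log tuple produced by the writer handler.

Answer: (9)

Working:
ask @ H3 ⇒ 9
tell(9) @ H1 ⇒ log+=9
H0 returns [0]
H1 returns ([0], (9))
H2 returns (([0], (9)), 2)
H3 returns (([0], (9)), 2)
= (([0], (9)), 2)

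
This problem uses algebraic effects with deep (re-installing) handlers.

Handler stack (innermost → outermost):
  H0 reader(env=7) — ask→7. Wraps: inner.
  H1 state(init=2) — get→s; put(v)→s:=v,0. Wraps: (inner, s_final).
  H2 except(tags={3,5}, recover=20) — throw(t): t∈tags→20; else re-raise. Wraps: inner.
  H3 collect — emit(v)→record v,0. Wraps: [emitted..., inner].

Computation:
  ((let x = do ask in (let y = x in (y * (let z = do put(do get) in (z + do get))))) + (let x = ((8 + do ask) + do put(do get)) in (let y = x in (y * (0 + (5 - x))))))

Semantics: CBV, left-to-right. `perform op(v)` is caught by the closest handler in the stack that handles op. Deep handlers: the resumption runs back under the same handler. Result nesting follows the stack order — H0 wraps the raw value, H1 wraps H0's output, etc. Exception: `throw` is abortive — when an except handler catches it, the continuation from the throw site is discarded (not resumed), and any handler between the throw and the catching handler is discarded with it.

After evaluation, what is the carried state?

Answer: 2

Evaluation trace:
ask @ H0 ⇒ 7
get @ H1 ⇒ 2
put(2) @ H1 ⇒ s:=2
get @ H1 ⇒ 2
ask @ H0 ⇒ 7
get @ H1 ⇒ 2
put(2) @ H1 ⇒ s:=2
H0 returns -136
H1 returns (-136, 2)
H2 returns (-136, 2)
H3 returns [(-136, 2)]
= [(-136, 2)]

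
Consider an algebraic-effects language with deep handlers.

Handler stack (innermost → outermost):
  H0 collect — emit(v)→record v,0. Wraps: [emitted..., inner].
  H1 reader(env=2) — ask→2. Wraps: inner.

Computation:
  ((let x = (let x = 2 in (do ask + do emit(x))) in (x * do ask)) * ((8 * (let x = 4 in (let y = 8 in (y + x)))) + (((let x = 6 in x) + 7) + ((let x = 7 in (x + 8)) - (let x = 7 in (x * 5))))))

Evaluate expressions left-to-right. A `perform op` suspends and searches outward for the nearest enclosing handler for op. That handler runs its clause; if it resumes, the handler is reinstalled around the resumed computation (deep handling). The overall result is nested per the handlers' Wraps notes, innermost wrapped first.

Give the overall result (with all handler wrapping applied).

Answer: [2, 356]

Evaluation trace:
ask @ H1 ⇒ 2
emit(2) @ H0 ⇒ out+=2
ask @ H1 ⇒ 2
H0 returns [2, 356]
H1 returns [2, 356]
= [2, 356]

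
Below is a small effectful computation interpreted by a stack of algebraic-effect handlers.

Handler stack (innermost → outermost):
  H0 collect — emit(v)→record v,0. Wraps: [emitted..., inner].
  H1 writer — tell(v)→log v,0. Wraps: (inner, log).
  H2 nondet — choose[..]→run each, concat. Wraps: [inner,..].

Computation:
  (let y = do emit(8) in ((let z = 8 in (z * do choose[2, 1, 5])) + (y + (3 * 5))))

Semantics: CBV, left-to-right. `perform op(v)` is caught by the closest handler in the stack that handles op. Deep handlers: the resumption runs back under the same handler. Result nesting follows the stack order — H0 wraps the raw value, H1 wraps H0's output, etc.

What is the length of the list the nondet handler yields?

Answer: 3

Evaluation trace:
emit(8) @ H0 ⇒ out+=8
choose[2, 1, 5] @ H2
  branch[0] choose=2:
    H0 returns [8, 31]
    H1 returns ([8, 31], ())
    H2 returns [([8, 31], ())]
  branch[1] choose=1:
    H0 returns [8, 23]
    H1 returns ([8, 23], ())
    H2 returns [([8, 23], ())]
  branch[2] choose=5:
    H0 returns [8, 55]
    H1 returns ([8, 55], ())
    H2 returns [([8, 55], ())]
= [([8, 31], ()), ([8, 23], ()), ([8, 55], ())]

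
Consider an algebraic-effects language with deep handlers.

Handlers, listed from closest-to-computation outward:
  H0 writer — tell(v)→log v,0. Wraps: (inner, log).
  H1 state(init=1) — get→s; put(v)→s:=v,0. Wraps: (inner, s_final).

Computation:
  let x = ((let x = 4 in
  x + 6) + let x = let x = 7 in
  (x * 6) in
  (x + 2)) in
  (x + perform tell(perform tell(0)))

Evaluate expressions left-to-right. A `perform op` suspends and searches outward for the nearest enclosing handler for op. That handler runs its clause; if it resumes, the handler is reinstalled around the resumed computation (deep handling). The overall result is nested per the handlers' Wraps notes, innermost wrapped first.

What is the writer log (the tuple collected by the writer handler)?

Answer: (0, 0)

Working:
tell(0) @ H0 ⇒ log+=0
tell(0) @ H0 ⇒ log+=0
H0 returns (54, (0, 0))
H1 returns ((54, (0, 0)), 1)
= ((54, (0, 0)), 1)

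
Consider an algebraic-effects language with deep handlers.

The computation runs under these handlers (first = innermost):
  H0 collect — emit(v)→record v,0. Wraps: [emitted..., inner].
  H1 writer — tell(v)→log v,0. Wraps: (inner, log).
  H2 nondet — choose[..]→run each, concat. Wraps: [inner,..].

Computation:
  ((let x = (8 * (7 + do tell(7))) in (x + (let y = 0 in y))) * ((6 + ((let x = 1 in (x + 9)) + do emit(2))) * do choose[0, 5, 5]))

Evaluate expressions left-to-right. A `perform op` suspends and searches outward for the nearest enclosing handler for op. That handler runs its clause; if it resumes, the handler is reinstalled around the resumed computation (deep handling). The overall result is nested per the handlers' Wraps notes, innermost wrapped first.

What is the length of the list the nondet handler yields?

Evaluation trace:
tell(7) @ H1 ⇒ log+=7
emit(2) @ H0 ⇒ out+=2
choose[0, 5, 5] @ H2
  branch[0] choose=0:
    H0 returns [2, 0]
    H1 returns ([2, 0], (7))
    H2 returns [([2, 0], (7))]
  branch[1] choose=5:
    H0 returns [2, 4480]
    H1 returns ([2, 4480], (7))
    H2 returns [([2, 4480], (7))]
  branch[2] choose=5:
    H0 returns [2, 4480]
    H1 returns ([2, 4480], (7))
    H2 returns [([2, 4480], (7))]
= [([2, 0], (7)), ([2, 4480], (7)), ([2, 4480], (7))]

Answer: 3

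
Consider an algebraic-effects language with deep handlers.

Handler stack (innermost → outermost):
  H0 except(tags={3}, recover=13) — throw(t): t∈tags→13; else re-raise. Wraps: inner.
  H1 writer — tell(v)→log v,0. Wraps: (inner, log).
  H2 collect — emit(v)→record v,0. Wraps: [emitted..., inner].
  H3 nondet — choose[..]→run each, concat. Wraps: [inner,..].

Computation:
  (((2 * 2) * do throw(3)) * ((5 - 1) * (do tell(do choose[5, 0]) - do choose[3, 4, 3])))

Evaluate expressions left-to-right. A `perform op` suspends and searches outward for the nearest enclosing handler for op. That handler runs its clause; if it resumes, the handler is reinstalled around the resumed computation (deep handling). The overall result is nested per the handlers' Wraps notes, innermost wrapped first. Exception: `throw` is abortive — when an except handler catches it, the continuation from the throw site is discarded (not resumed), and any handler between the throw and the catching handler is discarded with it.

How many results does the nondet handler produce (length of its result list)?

Evaluation trace:
throw(3) @ H0 caught ⇒ 13
H1 returns (13, ())
H2 returns [(13, ())]
H3 returns [[(13, ())]]
= [[(13, ())]]

Answer: 1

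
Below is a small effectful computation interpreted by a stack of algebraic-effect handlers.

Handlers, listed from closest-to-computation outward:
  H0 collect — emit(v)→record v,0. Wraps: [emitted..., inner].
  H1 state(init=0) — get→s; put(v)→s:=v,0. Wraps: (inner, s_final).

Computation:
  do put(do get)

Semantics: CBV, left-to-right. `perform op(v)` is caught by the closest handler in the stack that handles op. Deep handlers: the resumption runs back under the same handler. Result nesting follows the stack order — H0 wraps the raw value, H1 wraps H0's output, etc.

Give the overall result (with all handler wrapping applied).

Answer: ([0], 0)

Evaluation trace:
get @ H1 ⇒ 0
put(0) @ H1 ⇒ s:=0
H0 returns [0]
H1 returns ([0], 0)
= ([0], 0)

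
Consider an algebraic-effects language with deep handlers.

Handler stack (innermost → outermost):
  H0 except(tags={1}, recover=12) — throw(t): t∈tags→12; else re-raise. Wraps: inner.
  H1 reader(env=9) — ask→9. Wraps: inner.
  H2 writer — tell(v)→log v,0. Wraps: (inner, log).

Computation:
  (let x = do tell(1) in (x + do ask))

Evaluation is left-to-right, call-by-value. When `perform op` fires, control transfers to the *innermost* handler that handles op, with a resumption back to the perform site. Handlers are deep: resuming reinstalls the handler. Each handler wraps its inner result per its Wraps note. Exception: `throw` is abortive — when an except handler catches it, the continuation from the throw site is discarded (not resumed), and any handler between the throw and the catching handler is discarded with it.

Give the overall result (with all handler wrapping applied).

Evaluation trace:
tell(1) @ H2 ⇒ log+=1
ask @ H1 ⇒ 9
H0 returns 9
H1 returns 9
H2 returns (9, (1))
= (9, (1))

Answer: (9, (1))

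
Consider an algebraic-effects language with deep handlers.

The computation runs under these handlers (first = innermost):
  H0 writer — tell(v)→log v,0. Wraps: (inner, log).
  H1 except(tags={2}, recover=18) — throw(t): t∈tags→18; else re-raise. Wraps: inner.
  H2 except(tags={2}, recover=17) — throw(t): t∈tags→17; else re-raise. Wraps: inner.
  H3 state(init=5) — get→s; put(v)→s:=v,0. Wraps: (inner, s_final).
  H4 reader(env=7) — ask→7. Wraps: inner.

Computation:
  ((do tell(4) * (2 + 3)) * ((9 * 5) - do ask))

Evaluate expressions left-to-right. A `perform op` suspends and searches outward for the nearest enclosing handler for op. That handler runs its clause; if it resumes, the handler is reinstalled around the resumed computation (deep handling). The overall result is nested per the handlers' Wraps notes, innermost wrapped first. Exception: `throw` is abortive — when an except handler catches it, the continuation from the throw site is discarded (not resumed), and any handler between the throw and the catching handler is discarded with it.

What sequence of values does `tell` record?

Evaluation trace:
tell(4) @ H0 ⇒ log+=4
ask @ H4 ⇒ 7
H0 returns (0, (4))
H1 returns (0, (4))
H2 returns (0, (4))
H3 returns ((0, (4)), 5)
H4 returns ((0, (4)), 5)
= ((0, (4)), 5)

Answer: (4)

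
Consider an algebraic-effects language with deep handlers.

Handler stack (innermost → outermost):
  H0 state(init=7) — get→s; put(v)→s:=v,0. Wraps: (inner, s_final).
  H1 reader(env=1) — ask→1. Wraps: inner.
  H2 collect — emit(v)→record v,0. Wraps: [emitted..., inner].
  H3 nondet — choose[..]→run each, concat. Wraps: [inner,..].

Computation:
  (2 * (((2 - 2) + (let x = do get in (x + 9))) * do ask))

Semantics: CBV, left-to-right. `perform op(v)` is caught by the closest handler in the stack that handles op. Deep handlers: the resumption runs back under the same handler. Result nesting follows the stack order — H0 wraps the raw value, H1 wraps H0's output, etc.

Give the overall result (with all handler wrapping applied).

Step-by-step:
get @ H0 ⇒ 7
ask @ H1 ⇒ 1
H0 returns (32, 7)
H1 returns (32, 7)
H2 returns [(32, 7)]
H3 returns [[(32, 7)]]
= [[(32, 7)]]

Answer: [[(32, 7)]]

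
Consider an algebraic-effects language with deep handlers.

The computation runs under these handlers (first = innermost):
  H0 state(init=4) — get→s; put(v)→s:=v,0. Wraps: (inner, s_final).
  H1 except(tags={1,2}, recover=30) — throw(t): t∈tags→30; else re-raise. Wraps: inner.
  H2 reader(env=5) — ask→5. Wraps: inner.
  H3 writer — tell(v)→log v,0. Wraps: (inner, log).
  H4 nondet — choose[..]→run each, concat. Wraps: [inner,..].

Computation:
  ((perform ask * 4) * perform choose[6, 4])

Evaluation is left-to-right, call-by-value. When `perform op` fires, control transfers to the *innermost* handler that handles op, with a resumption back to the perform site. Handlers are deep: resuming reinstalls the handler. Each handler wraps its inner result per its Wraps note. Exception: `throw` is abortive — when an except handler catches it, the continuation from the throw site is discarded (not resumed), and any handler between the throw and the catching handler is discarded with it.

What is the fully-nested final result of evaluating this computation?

Answer: [((120, 4), ()), ((80, 4), ())]

Working:
ask @ H2 ⇒ 5
choose[6, 4] @ H4
  branch[0] choose=6:
    H0 returns (120, 4)
    H1 returns (120, 4)
    H2 returns (120, 4)
    H3 returns ((120, 4), ())
    H4 returns [((120, 4), ())]
  branch[1] choose=4:
    H0 returns (80, 4)
    H1 returns (80, 4)
    H2 returns (80, 4)
    H3 returns ((80, 4), ())
    H4 returns [((80, 4), ())]
= [((120, 4), ()), ((80, 4), ())]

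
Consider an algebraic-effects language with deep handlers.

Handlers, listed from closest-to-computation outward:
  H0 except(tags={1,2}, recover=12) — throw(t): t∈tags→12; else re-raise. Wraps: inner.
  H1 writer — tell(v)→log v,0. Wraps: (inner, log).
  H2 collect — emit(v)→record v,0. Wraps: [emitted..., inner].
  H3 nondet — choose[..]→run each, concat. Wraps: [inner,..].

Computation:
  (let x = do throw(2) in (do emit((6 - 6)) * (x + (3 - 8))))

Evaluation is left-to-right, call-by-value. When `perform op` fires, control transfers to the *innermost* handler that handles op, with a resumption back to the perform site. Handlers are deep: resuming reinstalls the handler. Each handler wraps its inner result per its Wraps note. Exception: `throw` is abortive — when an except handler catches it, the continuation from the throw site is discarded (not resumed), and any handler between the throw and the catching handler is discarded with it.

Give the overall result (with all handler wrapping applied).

Step-by-step:
throw(2) @ H0 caught ⇒ 12
H1 returns (12, ())
H2 returns [(12, ())]
H3 returns [[(12, ())]]
= [[(12, ())]]

Answer: [[(12, ())]]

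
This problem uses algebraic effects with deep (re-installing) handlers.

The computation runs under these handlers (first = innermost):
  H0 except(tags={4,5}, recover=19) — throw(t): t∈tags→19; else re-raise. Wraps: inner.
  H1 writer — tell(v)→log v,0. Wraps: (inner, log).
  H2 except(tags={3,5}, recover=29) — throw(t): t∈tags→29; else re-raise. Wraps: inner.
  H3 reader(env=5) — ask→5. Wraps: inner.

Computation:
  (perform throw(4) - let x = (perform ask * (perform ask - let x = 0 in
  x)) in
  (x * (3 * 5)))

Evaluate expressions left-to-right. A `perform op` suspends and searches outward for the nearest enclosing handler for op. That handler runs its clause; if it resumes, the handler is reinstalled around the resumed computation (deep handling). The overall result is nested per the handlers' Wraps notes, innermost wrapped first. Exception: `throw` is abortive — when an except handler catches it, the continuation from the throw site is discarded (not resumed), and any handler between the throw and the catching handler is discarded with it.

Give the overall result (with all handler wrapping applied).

Working:
throw(4) @ H0 caught ⇒ 19
H1 returns (19, ())
H2 returns (19, ())
H3 returns (19, ())
= (19, ())

Answer: (19, ())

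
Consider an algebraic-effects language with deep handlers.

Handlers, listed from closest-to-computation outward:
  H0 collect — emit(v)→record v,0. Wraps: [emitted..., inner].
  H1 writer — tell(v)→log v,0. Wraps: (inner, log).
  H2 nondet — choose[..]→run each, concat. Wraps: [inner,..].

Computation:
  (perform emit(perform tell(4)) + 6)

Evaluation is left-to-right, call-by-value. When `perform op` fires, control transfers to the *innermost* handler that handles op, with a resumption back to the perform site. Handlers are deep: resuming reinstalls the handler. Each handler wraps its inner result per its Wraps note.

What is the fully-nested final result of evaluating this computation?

Answer: [([0, 6], (4))]

Evaluation trace:
tell(4) @ H1 ⇒ log+=4
emit(0) @ H0 ⇒ out+=0
H0 returns [0, 6]
H1 returns ([0, 6], (4))
H2 returns [([0, 6], (4))]
= [([0, 6], (4))]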